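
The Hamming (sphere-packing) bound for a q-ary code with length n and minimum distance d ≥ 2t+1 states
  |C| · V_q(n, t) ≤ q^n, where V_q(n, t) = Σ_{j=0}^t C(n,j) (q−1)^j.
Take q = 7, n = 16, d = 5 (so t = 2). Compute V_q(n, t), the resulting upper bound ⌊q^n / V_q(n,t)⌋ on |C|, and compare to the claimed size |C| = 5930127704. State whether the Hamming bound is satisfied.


V_q(n, t) = 4417, q^n = 33232930569601, Hamming bound = 7523869270, |C| = 5930127704 ≤ bound (satisfied).

Step 1: Compute V_q(n, t) = Σ_{j=0}^2 C(n, j) (q−1)^j.
  j = 0: C(16,0)·(6)^0 = 1·1 = 1.
  j = 1: C(16,1)·(6)^1 = 16·6 = 96.
  j = 2: C(16,2)·(6)^2 = 120·36 = 4320.
  V_q(n, t) = 1 + 96 + 4320 = 4417.
Step 2: q^n = 7^16 = 33232930569601.
Step 3: Hamming bound ⌊q^n / V_q(n,t)⌋ = ⌊33232930569601/4417⌋ = 7523869270.
Step 4: Compare |C| = 5930127704 to 7523869270: satisfied.
The claimed |C| lies below the Hamming bound.


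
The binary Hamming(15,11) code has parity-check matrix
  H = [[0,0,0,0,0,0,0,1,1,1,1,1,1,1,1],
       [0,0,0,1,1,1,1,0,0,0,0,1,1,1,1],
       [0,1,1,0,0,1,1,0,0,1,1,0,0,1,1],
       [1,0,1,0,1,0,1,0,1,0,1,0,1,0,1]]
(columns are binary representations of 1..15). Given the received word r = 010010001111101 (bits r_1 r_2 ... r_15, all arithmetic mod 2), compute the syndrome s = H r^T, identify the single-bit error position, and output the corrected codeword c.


s = (0, 0, 0, 1)^T, error position = 1, corrected codeword c = 110010001111101

Compute s = H r^T mod 2 one row at a time:
  s_1 = 0 + 1 + 1 + 1 + 1 + 1 + 0 + 1 = 6 ≡ 0 (mod 2).
  s_2 = 0 + 1 + 0 + 0 + 1 + 1 + 0 + 1 = 4 ≡ 0 (mod 2).
  s_3 = 1 + 0 + 0 + 0 + 1 + 1 + 0 + 1 = 4 ≡ 0 (mod 2).
  s_4 = 0 + 0 + 1 + 0 + 1 + 1 + 1 + 1 = 5 ≡ 1 (mod 2).
s = (0, 0, 0, 1)^T — this equals column 1 of H (binary 0001), so error is at position 1.
Correct: flip bit 1 of r = 010010001111101 to get c = 110010001111101.


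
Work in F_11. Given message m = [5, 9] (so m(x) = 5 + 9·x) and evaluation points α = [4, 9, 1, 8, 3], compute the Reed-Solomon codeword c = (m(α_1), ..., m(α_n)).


c = [8, 9, 3, 0, 10]

Message polynomial: m(x) = 5 + 9·x (mod 11).
For each evaluation point α_i, compute m(α_i) mod 11:
  α_1 = 4: Horner steps 9 → 8, so m(4) = 8.
  α_2 = 9: Horner steps 9 → 9, so m(9) = 9.
  α_3 = 1: Horner steps 9 → 3, so m(1) = 3.
  α_4 = 8: Horner steps 9 → 0, so m(8) = 0.
  α_5 = 3: Horner steps 9 → 10, so m(3) = 10.
Codeword c = [8, 9, 3, 0, 10] ∈ F_11^5.


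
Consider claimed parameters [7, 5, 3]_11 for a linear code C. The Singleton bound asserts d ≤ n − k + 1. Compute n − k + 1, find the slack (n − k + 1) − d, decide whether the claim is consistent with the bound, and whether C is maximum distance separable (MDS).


Singleton RHS = n − k + 1 = 3, slack = 0, bound satisfied, MDS.

Singleton bound: d ≤ n − k + 1.
Here n = 7, k = 5, so n − k + 1 = 3.
Given d = 3, check d ≤ 3: YES.
Slack = (n − k + 1) − d = 0.
The code is MDS (slack = 0).
Description: the claimed parameters are [7, 5, 3]_11; such a code would be MDS (meets Singleton bound).


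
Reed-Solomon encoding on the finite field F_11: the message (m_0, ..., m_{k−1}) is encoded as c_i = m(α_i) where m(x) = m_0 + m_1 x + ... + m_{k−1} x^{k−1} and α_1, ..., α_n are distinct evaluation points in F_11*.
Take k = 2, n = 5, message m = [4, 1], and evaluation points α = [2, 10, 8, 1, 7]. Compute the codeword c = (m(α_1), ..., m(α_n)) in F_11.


c = [6, 3, 1, 5, 0]

Message polynomial: m(x) = 4 + 1·x (mod 11).
For each evaluation point α_i, compute m(α_i) mod 11:
  α_1 = 2: Horner steps 1 → 6, so m(2) = 6.
  α_2 = 10: Horner steps 1 → 3, so m(10) = 3.
  α_3 = 8: Horner steps 1 → 1, so m(8) = 1.
  α_4 = 1: Horner steps 1 → 5, so m(1) = 5.
  α_5 = 7: Horner steps 1 → 0, so m(7) = 0.
Codeword c = [6, 3, 1, 5, 0] ∈ F_11^5.


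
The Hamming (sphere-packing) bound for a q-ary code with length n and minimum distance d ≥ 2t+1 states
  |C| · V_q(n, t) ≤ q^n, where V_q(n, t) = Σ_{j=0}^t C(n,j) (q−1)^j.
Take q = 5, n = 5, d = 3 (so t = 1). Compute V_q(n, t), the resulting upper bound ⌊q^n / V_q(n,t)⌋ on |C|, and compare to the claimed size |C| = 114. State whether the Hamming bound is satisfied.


V_q(n, t) = 21, q^n = 3125, Hamming bound = 148, |C| = 114 ≤ bound (satisfied).

Step 1: Compute V_q(n, t) = Σ_{j=0}^1 C(n, j) (q−1)^j.
  j = 0: C(5,0)·(4)^0 = 1·1 = 1.
  j = 1: C(5,1)·(4)^1 = 5·4 = 20.
  V_q(n, t) = 1 + 20 = 21.
Step 2: q^n = 5^5 = 3125.
Step 3: Hamming bound ⌊q^n / V_q(n,t)⌋ = ⌊3125/21⌋ = 148.
Step 4: Compare |C| = 114 to 148: satisfied.
The claimed |C| lies below the Hamming bound.


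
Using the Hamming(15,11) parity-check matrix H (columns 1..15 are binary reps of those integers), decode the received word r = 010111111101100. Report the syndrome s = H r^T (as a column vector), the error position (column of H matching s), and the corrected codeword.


s = (1, 0, 0, 0)^T, error position = 8, corrected codeword c = 010111101101100

Compute s = H r^T mod 2 one row at a time:
  s_1 = 1 + 1 + 1 + 0 + 1 + 1 + 0 + 0 = 5 ≡ 1 (mod 2).
  s_2 = 1 + 1 + 1 + 1 + 1 + 1 + 0 + 0 = 6 ≡ 0 (mod 2).
  s_3 = 1 + 0 + 1 + 1 + 1 + 0 + 0 + 0 = 4 ≡ 0 (mod 2).
  s_4 = 0 + 0 + 1 + 1 + 1 + 0 + 1 + 0 = 4 ≡ 0 (mod 2).
s = (1, 0, 0, 0)^T — this equals column 8 of H (binary 1000), so error is at position 8.
Correct: flip bit 8 of r = 010111111101100 to get c = 010111101101100.


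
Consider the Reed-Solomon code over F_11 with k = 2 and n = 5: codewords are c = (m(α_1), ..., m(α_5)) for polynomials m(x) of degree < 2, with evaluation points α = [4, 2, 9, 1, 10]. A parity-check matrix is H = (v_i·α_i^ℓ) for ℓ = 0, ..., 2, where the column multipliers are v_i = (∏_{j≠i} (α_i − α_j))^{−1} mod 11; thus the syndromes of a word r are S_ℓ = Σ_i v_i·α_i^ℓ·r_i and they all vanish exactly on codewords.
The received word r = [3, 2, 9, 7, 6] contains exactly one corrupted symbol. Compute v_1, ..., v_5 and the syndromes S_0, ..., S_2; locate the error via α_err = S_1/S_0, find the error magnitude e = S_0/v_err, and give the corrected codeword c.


S = (7, 8, 6), error at position 3, error magnitude e = 9, c = [3, 2, 0, 7, 6].

Step 1: column multipliers v_i = (∏_{j≠i}(α_i − α_j))^{−1} mod 11.
  i = 1 (α = 4): (4−2)(4−9)(4−1)(4−10) = 2·(−5)·3·(−6) = 180 ≡ 4, so v_1 = 4^{−1} = 3 (mod 11).
  i = 2 (α = 2): (2−4)(2−9)(2−1)(2−10) = (−2)·(−7)·1·(−8) = −112 ≡ 9, so v_2 = 9^{−1} = 5 (mod 11).
  i = 3 (α = 9): (9−4)(9−2)(9−1)(9−10) = 5·7·8·(−1) = −280 ≡ 6, so v_3 = 6^{−1} = 2 (mod 11).
  i = 4 (α = 1): (1−4)(1−2)(1−9)(1−10) = (−3)·(−1)·(−8)·(−9) = 216 ≡ 7, so v_4 = 7^{−1} = 8 (mod 11).
  i = 5 (α = 10): (10−4)(10−2)(10−9)(10−1) = 6·8·1·9 = 432 ≡ 3, so v_5 = 3^{−1} = 4 (mod 11).
  v = [3, 5, 2, 8, 4].
Step 2: syndromes of r = [3, 2, 9, 7, 6] (all sums mod 11).
  S_0 = Σ v_i r_i = 3·3 + 5·2 + 2·9 + 8·7 + 4·6 = 117 ≡ 7.
  S_1 = Σ v_i α_i r_i = 3·4·3 + 5·2·2 + 2·9·9 + 8·1·7 + 4·10·6 = 514 ≡ 8.
  α_i^2 mod 11 = [5, 4, 4, 1, 1].
  S_2 = Σ v_i α_i^2 r_i = 3·5·3 + 5·4·2 + 2·4·9 + 8·1·7 + 4·1·6 = 237 ≡ 6.
  S = (7, 8, 6) ≠ 0, so r is not a codeword (an error is present).
Step 3: locate the error. For a single error e at position i, S_ℓ = v_i·e·α_i^ℓ, so α_err = S_1/S_0.
  S_0^{−1} = 7^{−1} = 8 (mod 11), so α_err = 8·8 = 64 ≡ 9 = α_3. Error position i = 3.
  Consistency check: S_2/S_1 = 6·7 = 42 ≡ 9 = α_err ✓ (single-error assumption holds).
Step 4: error magnitude e = S_0/v_3 = S_0·∏_{j≠3}(α_3 − α_j) = 7·6 = 42 ≡ 9 (mod 11).
Step 5: correct position 3: c_3 = r_3 − e = 9 − 9 ≡ 0 (mod 11). Hence c = [3, 2, 0, 7, 6].
  Check: interpolating c through the α_i gives m(x) = 1 + 6·x (degree < 2) with m(α_i) = c_i for every i, so c is indeed a codeword.


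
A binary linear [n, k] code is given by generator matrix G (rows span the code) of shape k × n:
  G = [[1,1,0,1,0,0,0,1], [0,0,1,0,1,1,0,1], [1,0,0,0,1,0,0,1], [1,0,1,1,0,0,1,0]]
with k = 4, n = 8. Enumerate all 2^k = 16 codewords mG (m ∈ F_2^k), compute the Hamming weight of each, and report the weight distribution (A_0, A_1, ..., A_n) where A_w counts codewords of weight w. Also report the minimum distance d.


Weight distribution: A_0 = 1, A_3 = 4, A_4 = 5, A_5 = 4, A_6 = 2. Minimum distance d = 3.

Enumerate all 2^4 = 16 messages m ∈ F_2^4.
For each, compute codeword c = mG in F_2^8, then tally its weight.
  m = 0000 → c = 00000000, weight = 0.
  m = 1000 → c = 11010001, weight = 4.
  m = 0100 → c = 00101101, weight = 4.
  m = 1100 → c = 11111100, weight = 6.
  m = 0010 → c = 10001001, weight = 3.
  m = 1010 → c = 01011000, weight = 3.
  m = 0110 → c = 10100100, weight = 3.
  m = 1110 → c = 01110101, weight = 5.
  m = 0001 → c = 10110010, weight = 4.
  m = 1001 → c = 01100011, weight = 4.
  m = 0101 → c = 10011111, weight = 6.
  m = 1101 → c = 01001110, weight = 4.
  m = 0011 → c = 00111011, weight = 5.
  m = 1011 → c = 11101010, weight = 5.
  m = 0111 → c = 00010110, weight = 3.
  m = 1111 → c = 11000111, weight = 5.
Tally weights:
  weight 0: 1 codewords.
  weight 3: 4 codewords.
  weight 4: 5 codewords.
  weight 5: 4 codewords.
  weight 6: 2 codewords.
Minimum distance d = smallest w > 0 with A_w > 0 = 3.
Sanity: Σ A_w = 16 = 2^4 = 16 ✓.


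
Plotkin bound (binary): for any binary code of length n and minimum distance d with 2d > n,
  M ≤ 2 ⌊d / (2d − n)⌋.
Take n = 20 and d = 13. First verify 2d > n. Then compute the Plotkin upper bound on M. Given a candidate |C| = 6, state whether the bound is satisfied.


Plotkin bound M ≤ 4; given |C| = 6 > bound (violated).

Check applicability: 2d = 26, n = 20.
2d − n = 6 > 0, so Plotkin applies.
Compute d/(2d−n) = 13/6 ≈ 2.1667.
⌊d/(2d−n)⌋ = 2.
Plotkin bound: M ≤ 2·2 = 4.
Given |C| = 6, check: VIOLATED.
This |C| is above the Plotkin bound, so no binary code with n = 20, d = 13 and 6 codewords exists.


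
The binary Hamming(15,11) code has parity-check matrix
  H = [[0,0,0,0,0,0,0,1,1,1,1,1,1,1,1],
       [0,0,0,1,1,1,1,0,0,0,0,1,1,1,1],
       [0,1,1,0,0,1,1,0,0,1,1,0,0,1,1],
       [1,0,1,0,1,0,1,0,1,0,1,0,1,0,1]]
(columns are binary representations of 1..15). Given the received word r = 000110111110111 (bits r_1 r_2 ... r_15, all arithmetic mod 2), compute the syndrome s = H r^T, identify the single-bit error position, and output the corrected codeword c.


s = (1, 0, 1, 0)^T, error position = 10, corrected codeword c = 000110111010111

Compute s = H r^T mod 2 one row at a time:
  s_1 = 1 + 1 + 1 + 1 + 0 + 1 + 1 + 1 = 7 ≡ 1 (mod 2).
  s_2 = 1 + 1 + 0 + 1 + 0 + 1 + 1 + 1 = 6 ≡ 0 (mod 2).
  s_3 = 0 + 0 + 0 + 1 + 1 + 1 + 1 + 1 = 5 ≡ 1 (mod 2).
  s_4 = 0 + 0 + 1 + 1 + 1 + 1 + 1 + 1 = 6 ≡ 0 (mod 2).
s = (1, 0, 1, 0)^T — this equals column 10 of H (binary 1010), so error is at position 10.
Correct: flip bit 10 of r = 000110111110111 to get c = 000110111010111.


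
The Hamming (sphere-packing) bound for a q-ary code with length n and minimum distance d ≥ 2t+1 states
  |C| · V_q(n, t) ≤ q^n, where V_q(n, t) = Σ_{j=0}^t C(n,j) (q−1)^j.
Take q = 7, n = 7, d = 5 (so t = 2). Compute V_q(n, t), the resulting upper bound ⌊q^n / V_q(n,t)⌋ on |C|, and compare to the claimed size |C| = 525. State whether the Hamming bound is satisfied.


V_q(n, t) = 799, q^n = 823543, Hamming bound = 1030, |C| = 525 ≤ bound (satisfied).

Step 1: Compute V_q(n, t) = Σ_{j=0}^2 C(n, j) (q−1)^j.
  j = 0: C(7,0)·(6)^0 = 1·1 = 1.
  j = 1: C(7,1)·(6)^1 = 7·6 = 42.
  j = 2: C(7,2)·(6)^2 = 21·36 = 756.
  V_q(n, t) = 1 + 42 + 756 = 799.
Step 2: q^n = 7^7 = 823543.
Step 3: Hamming bound ⌊q^n / V_q(n,t)⌋ = ⌊823543/799⌋ = 1030.
Step 4: Compare |C| = 525 to 1030: satisfied.
The claimed |C| lies below the Hamming bound.


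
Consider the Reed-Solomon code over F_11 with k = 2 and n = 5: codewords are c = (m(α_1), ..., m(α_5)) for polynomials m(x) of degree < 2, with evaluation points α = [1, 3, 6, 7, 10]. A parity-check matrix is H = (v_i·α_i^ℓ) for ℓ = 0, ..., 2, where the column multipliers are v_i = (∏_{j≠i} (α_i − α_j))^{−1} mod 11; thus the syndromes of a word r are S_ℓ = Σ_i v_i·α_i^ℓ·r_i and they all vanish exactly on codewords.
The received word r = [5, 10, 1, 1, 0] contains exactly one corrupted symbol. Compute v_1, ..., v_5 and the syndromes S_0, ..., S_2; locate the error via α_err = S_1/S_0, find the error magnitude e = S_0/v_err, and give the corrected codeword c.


S = (5, 2, 3), error at position 4, error magnitude e = 3, c = [5, 10, 1, 9, 0].

Step 1: column multipliers v_i = (∏_{j≠i}(α_i − α_j))^{−1} mod 11.
  i = 1 (α = 1): (1−3)(1−6)(1−7)(1−10) = (−2)·(−5)·(−6)·(−9) = 540 ≡ 1, so v_1 = 1^{−1} = 1 (mod 11).
  i = 2 (α = 3): (3−1)(3−6)(3−7)(3−10) = 2·(−3)·(−4)·(−7) = −168 ≡ 8, so v_2 = 8^{−1} = 7 (mod 11).
  i = 3 (α = 6): (6−1)(6−3)(6−7)(6−10) = 5·3·(−1)·(−4) = 60 ≡ 5, so v_3 = 5^{−1} = 9 (mod 11).
  i = 4 (α = 7): (7−1)(7−3)(7−6)(7−10) = 6·4·1·(−3) = −72 ≡ 5, so v_4 = 5^{−1} = 9 (mod 11).
  i = 5 (α = 10): (10−1)(10−3)(10−6)(10−7) = 9·7·4·3 = 756 ≡ 8, so v_5 = 8^{−1} = 7 (mod 11).
  v = [1, 7, 9, 9, 7].
Step 2: syndromes of r = [5, 10, 1, 1, 0] (all sums mod 11).
  S_0 = Σ v_i r_i = 1·5 + 7·10 + 9·1 + 9·1 + 7·0 = 93 ≡ 5.
  S_1 = Σ v_i α_i r_i = 1·1·5 + 7·3·10 + 9·6·1 + 9·7·1 + 7·10·0 = 332 ≡ 2.
  α_i^2 mod 11 = [1, 9, 3, 5, 1].
  S_2 = Σ v_i α_i^2 r_i = 1·1·5 + 7·9·10 + 9·3·1 + 9·5·1 + 7·1·0 = 707 ≡ 3.
  S = (5, 2, 3) ≠ 0, so r is not a codeword (an error is present).
Step 3: locate the error. For a single error e at position i, S_ℓ = v_i·e·α_i^ℓ, so α_err = S_1/S_0.
  S_0^{−1} = 5^{−1} = 9 (mod 11), so α_err = 2·9 = 18 ≡ 7 = α_4. Error position i = 4.
  Consistency check: S_2/S_1 = 3·6 = 18 ≡ 7 = α_err ✓ (single-error assumption holds).
Step 4: error magnitude e = S_0/v_4 = S_0·∏_{j≠4}(α_4 − α_j) = 5·5 = 25 ≡ 3 (mod 11).
Step 5: correct position 4: c_4 = r_4 − e = 1 − 3 ≡ 9 (mod 11). Hence c = [5, 10, 1, 9, 0].
  Check: interpolating c through the α_i gives m(x) = 8 + 8·x (degree < 2) with m(α_i) = c_i for every i, so c is indeed a codeword.


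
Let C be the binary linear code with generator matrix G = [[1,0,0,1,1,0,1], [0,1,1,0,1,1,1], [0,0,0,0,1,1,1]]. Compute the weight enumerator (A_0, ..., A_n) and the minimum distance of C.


Weight distribution: A_0 = 1, A_2 = 1, A_3 = 2, A_4 = 1, A_5 = 2, A_6 = 1. Minimum distance d = 2.

Enumerate all 2^3 = 8 messages m ∈ F_2^3.
For each, compute codeword c = mG in F_2^7, then tally its weight.
  m = 000 → c = 0000000, weight = 0.
  m = 100 → c = 1001101, weight = 4.
  m = 010 → c = 0110111, weight = 5.
  m = 110 → c = 1111010, weight = 5.
  m = 001 → c = 0000111, weight = 3.
  m = 101 → c = 1001010, weight = 3.
  m = 011 → c = 0110000, weight = 2.
  m = 111 → c = 1111101, weight = 6.
Tally weights:
  weight 0: 1 codewords.
  weight 2: 1 codewords.
  weight 3: 2 codewords.
  weight 4: 1 codewords.
  weight 5: 2 codewords.
  weight 6: 1 codewords.
Minimum distance d = smallest w > 0 with A_w > 0 = 2.
Sanity: Σ A_w = 8 = 2^3 = 8 ✓.


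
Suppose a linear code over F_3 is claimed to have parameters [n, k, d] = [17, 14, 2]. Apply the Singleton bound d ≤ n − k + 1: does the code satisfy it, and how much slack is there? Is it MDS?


Singleton RHS = n − k + 1 = 4, slack = 2, bound satisfied, not MDS.

Singleton bound: d ≤ n − k + 1.
Here n = 17, k = 14, so n − k + 1 = 4.
Given d = 2, check d ≤ 4: YES.
Slack = (n − k + 1) − d = 2.
The code is NOT MDS (slack = 2 > 0).
Description: the claimed parameters are [17, 14, 2]_3; such a code would be non-MDS.


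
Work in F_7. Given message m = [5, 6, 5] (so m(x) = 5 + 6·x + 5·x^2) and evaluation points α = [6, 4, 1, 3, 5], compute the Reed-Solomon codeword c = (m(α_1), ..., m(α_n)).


c = [4, 4, 2, 5, 6]

Message polynomial: m(x) = 5 + 6·x + 5·x^2 (mod 7).
For each evaluation point α_i, compute m(α_i) mod 7:
  α_1 = 6: Horner steps 5 → 1 → 4, so m(6) = 4.
  α_2 = 4: Horner steps 5 → 5 → 4, so m(4) = 4.
  α_3 = 1: Horner steps 5 → 4 → 2, so m(1) = 2.
  α_4 = 3: Horner steps 5 → 0 → 5, so m(3) = 5.
  α_5 = 5: Horner steps 5 → 3 → 6, so m(5) = 6.
Codeword c = [4, 4, 2, 5, 6] ∈ F_7^5.


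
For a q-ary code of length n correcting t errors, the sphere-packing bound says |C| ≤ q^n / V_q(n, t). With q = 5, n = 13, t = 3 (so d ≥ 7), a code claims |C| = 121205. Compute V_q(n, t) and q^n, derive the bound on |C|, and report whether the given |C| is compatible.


V_q(n, t) = 19605, q^n = 1220703125, Hamming bound = 62264, |C| = 121205 > bound (violated).

Step 1: Compute V_q(n, t) = Σ_{j=0}^3 C(n, j) (q−1)^j.
  j = 0: C(13,0)·(4)^0 = 1·1 = 1.
  j = 1: C(13,1)·(4)^1 = 13·4 = 52.
  j = 2: C(13,2)·(4)^2 = 78·16 = 1248.
  j = 3: C(13,3)·(4)^3 = 286·64 = 18304.
  V_q(n, t) = 1 + 52 + 1248 + 18304 = 19605.
Step 2: q^n = 5^13 = 1220703125.
Step 3: Hamming bound ⌊q^n / V_q(n,t)⌋ = ⌊1220703125/19605⌋ = 62264.
Step 4: Compare |C| = 121205 to 62264: violated.
The claimed |C| lies above the Hamming bound, so no 5-ary code of length 13 with d ≥ 7 can have 121205 codewords.


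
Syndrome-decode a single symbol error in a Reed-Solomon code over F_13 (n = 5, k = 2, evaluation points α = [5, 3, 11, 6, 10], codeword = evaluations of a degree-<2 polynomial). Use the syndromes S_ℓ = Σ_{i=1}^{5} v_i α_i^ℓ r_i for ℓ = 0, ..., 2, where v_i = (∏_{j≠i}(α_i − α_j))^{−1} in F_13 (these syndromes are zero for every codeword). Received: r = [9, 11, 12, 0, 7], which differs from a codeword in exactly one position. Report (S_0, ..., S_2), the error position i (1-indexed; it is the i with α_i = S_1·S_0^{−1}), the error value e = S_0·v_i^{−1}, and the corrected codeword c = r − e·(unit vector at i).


S = (8, 1, 5), error at position 1, error magnitude e = 1, c = [8, 11, 12, 0, 7].

Step 1: column multipliers v_i = (∏_{j≠i}(α_i − α_j))^{−1} mod 13.
  i = 1 (α = 5): (5−3)(5−11)(5−6)(5−10) = 2·(−6)·(−1)·(−5) = −60 ≡ 5, so v_1 = 5^{−1} = 8 (mod 13).
  i = 2 (α = 3): (3−5)(3−11)(3−6)(3−10) = (−2)·(−8)·(−3)·(−7) = 336 ≡ 11, so v_2 = 11^{−1} = 6 (mod 13).
  i = 3 (α = 11): (11−5)(11−3)(11−6)(11−10) = 6·8·5·1 = 240 ≡ 6, so v_3 = 6^{−1} = 11 (mod 13).
  i = 4 (α = 6): (6−5)(6−3)(6−11)(6−10) = 1·3·(−5)·(−4) = 60 ≡ 8, so v_4 = 8^{−1} = 5 (mod 13).
  i = 5 (α = 10): (10−5)(10−3)(10−11)(10−6) = 5·7·(−1)·4 = −140 ≡ 3, so v_5 = 3^{−1} = 9 (mod 13).
  v = [8, 6, 11, 5, 9].
Step 2: syndromes of r = [9, 11, 12, 0, 7] (all sums mod 13).
  S_0 = Σ v_i r_i = 8·9 + 6·11 + 11·12 + 5·0 + 9·7 = 333 ≡ 8.
  S_1 = Σ v_i α_i r_i = 8·5·9 + 6·3·11 + 11·11·12 + 5·6·0 + 9·10·7 = 2640 ≡ 1.
  α_i^2 mod 13 = [12, 9, 4, 10, 9].
  S_2 = Σ v_i α_i^2 r_i = 8·12·9 + 6·9·11 + 11·4·12 + 5·10·0 + 9·9·7 = 2553 ≡ 5.
  S = (8, 1, 5) ≠ 0, so r is not a codeword (an error is present).
Step 3: locate the error. For a single error e at position i, S_ℓ = v_i·e·α_i^ℓ, so α_err = S_1/S_0.
  S_0^{−1} = 8^{−1} = 5 (mod 13), so α_err = 1·5 = 5 ≡ 5 = α_1. Error position i = 1.
  Consistency check: S_2/S_1 = 5·1 = 5 ≡ 5 = α_err ✓ (single-error assumption holds).
Step 4: error magnitude e = S_0/v_1 = S_0·∏_{j≠1}(α_1 − α_j) = 8·5 = 40 ≡ 1 (mod 13).
Step 5: correct position 1: c_1 = r_1 − e = 9 − 1 ≡ 8 (mod 13). Hence c = [8, 11, 12, 0, 7].
  Check: interpolating c through the α_i gives m(x) = 9 + 5·x (degree < 2) with m(α_i) = c_i for every i, so c is indeed a codeword.


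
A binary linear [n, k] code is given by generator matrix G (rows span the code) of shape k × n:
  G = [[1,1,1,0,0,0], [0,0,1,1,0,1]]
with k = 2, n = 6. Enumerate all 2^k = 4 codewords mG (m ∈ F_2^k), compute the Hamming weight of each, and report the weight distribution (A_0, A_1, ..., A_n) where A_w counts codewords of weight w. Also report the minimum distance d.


Weight distribution: A_0 = 1, A_3 = 2, A_4 = 1. Minimum distance d = 3.

Enumerate all 2^2 = 4 messages m ∈ F_2^2.
For each, compute codeword c = mG in F_2^6, then tally its weight.
  m = 00 → c = 000000, weight = 0.
  m = 10 → c = 111000, weight = 3.
  m = 01 → c = 001101, weight = 3.
  m = 11 → c = 110101, weight = 4.
Tally weights:
  weight 0: 1 codewords.
  weight 3: 2 codewords.
  weight 4: 1 codewords.
Minimum distance d = smallest w > 0 with A_w > 0 = 3.
Sanity: Σ A_w = 4 = 2^2 = 4 ✓.


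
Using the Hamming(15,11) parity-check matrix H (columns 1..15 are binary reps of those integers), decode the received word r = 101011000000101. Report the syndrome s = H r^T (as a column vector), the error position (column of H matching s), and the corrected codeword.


s = (0, 0, 1, 1)^T, error position = 3, corrected codeword c = 100011000000101

Compute s = H r^T mod 2 one row at a time:
  s_1 = 0 + 0 + 0 + 0 + 0 + 1 + 0 + 1 = 2 ≡ 0 (mod 2).
  s_2 = 0 + 1 + 1 + 0 + 0 + 1 + 0 + 1 = 4 ≡ 0 (mod 2).
  s_3 = 0 + 1 + 1 + 0 + 0 + 0 + 0 + 1 = 3 ≡ 1 (mod 2).
  s_4 = 1 + 1 + 1 + 0 + 0 + 0 + 1 + 1 = 5 ≡ 1 (mod 2).
s = (0, 0, 1, 1)^T — this equals column 3 of H (binary 0011), so error is at position 3.
Correct: flip bit 3 of r = 101011000000101 to get c = 100011000000101.


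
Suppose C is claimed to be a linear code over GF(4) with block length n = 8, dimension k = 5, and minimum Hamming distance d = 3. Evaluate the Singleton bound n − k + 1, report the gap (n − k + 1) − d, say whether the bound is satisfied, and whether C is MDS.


Singleton RHS = n − k + 1 = 4, slack = 1, bound satisfied, not MDS.

Singleton bound: d ≤ n − k + 1.
Here n = 8, k = 5, so n − k + 1 = 4.
Given d = 3, check d ≤ 4: YES.
Slack = (n − k + 1) − d = 1.
The code is NOT MDS (slack = 1 > 0).
Description: the claimed parameters are [8, 5, 3]_4; such a code would be non-MDS.


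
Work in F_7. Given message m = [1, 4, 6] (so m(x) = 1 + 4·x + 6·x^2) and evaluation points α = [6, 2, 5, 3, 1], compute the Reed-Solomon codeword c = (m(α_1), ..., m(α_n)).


c = [3, 5, 3, 4, 4]

Message polynomial: m(x) = 1 + 4·x + 6·x^2 (mod 7).
For each evaluation point α_i, compute m(α_i) mod 7:
  α_1 = 6: Horner steps 6 → 5 → 3, so m(6) = 3.
  α_2 = 2: Horner steps 6 → 2 → 5, so m(2) = 5.
  α_3 = 5: Horner steps 6 → 6 → 3, so m(5) = 3.
  α_4 = 3: Horner steps 6 → 1 → 4, so m(3) = 4.
  α_5 = 1: Horner steps 6 → 3 → 4, so m(1) = 4.
Codeword c = [3, 5, 3, 4, 4] ∈ F_7^5.


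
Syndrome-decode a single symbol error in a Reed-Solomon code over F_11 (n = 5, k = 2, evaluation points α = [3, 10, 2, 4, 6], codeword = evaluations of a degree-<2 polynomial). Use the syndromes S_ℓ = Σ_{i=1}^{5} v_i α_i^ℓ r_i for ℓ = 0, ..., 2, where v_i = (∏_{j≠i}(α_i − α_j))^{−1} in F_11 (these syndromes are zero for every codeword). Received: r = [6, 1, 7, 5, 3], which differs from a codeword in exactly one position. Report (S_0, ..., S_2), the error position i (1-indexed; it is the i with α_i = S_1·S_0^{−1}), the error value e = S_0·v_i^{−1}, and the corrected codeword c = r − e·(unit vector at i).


S = (1, 10, 1), error at position 2, error magnitude e = 2, c = [6, 10, 7, 5, 3].

Step 1: column multipliers v_i = (∏_{j≠i}(α_i − α_j))^{−1} mod 11.
  i = 1 (α = 3): (3−10)(3−2)(3−4)(3−6) = (−7)·1·(−1)·(−3) = −21 ≡ 1, so v_1 = 1^{−1} = 1 (mod 11).
  i = 2 (α = 10): (10−3)(10−2)(10−4)(10−6) = 7·8·6·4 = 1344 ≡ 2, so v_2 = 2^{−1} = 6 (mod 11).
  i = 3 (α = 2): (2−3)(2−10)(2−4)(2−6) = (−1)·(−8)·(−2)·(−4) = 64 ≡ 9, so v_3 = 9^{−1} = 5 (mod 11).
  i = 4 (α = 4): (4−3)(4−10)(4−2)(4−6) = 1·(−6)·2·(−2) = 24 ≡ 2, so v_4 = 2^{−1} = 6 (mod 11).
  i = 5 (α = 6): (6−3)(6−10)(6−2)(6−4) = 3·(−4)·4·2 = −96 ≡ 3, so v_5 = 3^{−1} = 4 (mod 11).
  v = [1, 6, 5, 6, 4].
Step 2: syndromes of r = [6, 1, 7, 5, 3] (all sums mod 11).
  S_0 = Σ v_i r_i = 1·6 + 6·1 + 5·7 + 6·5 + 4·3 = 89 ≡ 1.
  S_1 = Σ v_i α_i r_i = 1·3·6 + 6·10·1 + 5·2·7 + 6·4·5 + 4·6·3 = 340 ≡ 10.
  α_i^2 mod 11 = [9, 1, 4, 5, 3].
  S_2 = Σ v_i α_i^2 r_i = 1·9·6 + 6·1·1 + 5·4·7 + 6·5·5 + 4·3·3 = 386 ≡ 1.
  S = (1, 10, 1) ≠ 0, so r is not a codeword (an error is present).
Step 3: locate the error. For a single error e at position i, S_ℓ = v_i·e·α_i^ℓ, so α_err = S_1/S_0.
  S_0^{−1} = 1^{−1} = 1 (mod 11), so α_err = 10·1 = 10 ≡ 10 = α_2. Error position i = 2.
  Consistency check: S_2/S_1 = 1·10 = 10 ≡ 10 = α_err ✓ (single-error assumption holds).
Step 4: error magnitude e = S_0/v_2 = S_0·∏_{j≠2}(α_2 − α_j) = 1·2 = 2 ≡ 2 (mod 11).
Step 5: correct position 2: c_2 = r_2 − e = 1 − 2 ≡ 10 (mod 11). Hence c = [6, 10, 7, 5, 3].
  Check: interpolating c through the α_i gives m(x) = 9 + 10·x (degree < 2) with m(α_i) = c_i for every i, so c is indeed a codeword.


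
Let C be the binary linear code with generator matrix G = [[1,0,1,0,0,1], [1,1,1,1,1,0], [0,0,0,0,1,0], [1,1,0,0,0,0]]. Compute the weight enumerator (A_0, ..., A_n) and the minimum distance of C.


Weight distribution: A_0 = 1, A_1 = 1, A_2 = 2, A_3 = 6, A_4 = 5, A_5 = 1. Minimum distance d = 1.

Enumerate all 2^4 = 16 messages m ∈ F_2^4.
For each, compute codeword c = mG in F_2^6, then tally its weight.
  m = 0000 → c = 000000, weight = 0.
  m = 1000 → c = 101001, weight = 3.
  m = 0100 → c = 111110, weight = 5.
  m = 1100 → c = 010111, weight = 4.
  m = 0010 → c = 000010, weight = 1.
  m = 1010 → c = 101011, weight = 4.
  m = 0110 → c = 111100, weight = 4.
  m = 1110 → c = 010101, weight = 3.
  m = 0001 → c = 110000, weight = 2.
  m = 1001 → c = 011001, weight = 3.
  m = 0101 → c = 001110, weight = 3.
  m = 1101 → c = 100111, weight = 4.
  m = 0011 → c = 110010, weight = 3.
  m = 1011 → c = 011011, weight = 4.
  m = 0111 → c = 001100, weight = 2.
  m = 1111 → c = 100101, weight = 3.
Tally weights:
  weight 0: 1 codewords.
  weight 1: 1 codewords.
  weight 2: 2 codewords.
  weight 3: 6 codewords.
  weight 4: 5 codewords.
  weight 5: 1 codewords.
Minimum distance d = smallest w > 0 with A_w > 0 = 1.
Sanity: Σ A_w = 16 = 2^4 = 16 ✓.


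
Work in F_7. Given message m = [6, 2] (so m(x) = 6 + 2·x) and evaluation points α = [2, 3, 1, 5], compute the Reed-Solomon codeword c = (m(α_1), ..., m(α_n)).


c = [3, 5, 1, 2]

Message polynomial: m(x) = 6 + 2·x (mod 7).
For each evaluation point α_i, compute m(α_i) mod 7:
  α_1 = 2: Horner steps 2 → 3, so m(2) = 3.
  α_2 = 3: Horner steps 2 → 5, so m(3) = 5.
  α_3 = 1: Horner steps 2 → 1, so m(1) = 1.
  α_4 = 5: Horner steps 2 → 2, so m(5) = 2.
Codeword c = [3, 5, 1, 2] ∈ F_7^4.


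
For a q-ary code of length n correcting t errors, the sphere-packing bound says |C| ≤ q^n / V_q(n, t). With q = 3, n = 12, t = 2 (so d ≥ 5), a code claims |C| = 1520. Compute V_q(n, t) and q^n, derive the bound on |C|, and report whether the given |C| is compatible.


V_q(n, t) = 289, q^n = 531441, Hamming bound = 1838, |C| = 1520 ≤ bound (satisfied).

Step 1: Compute V_q(n, t) = Σ_{j=0}^2 C(n, j) (q−1)^j.
  j = 0: C(12,0)·(2)^0 = 1·1 = 1.
  j = 1: C(12,1)·(2)^1 = 12·2 = 24.
  j = 2: C(12,2)·(2)^2 = 66·4 = 264.
  V_q(n, t) = 1 + 24 + 264 = 289.
Step 2: q^n = 3^12 = 531441.
Step 3: Hamming bound ⌊q^n / V_q(n,t)⌋ = ⌊531441/289⌋ = 1838.
Step 4: Compare |C| = 1520 to 1838: satisfied.
The claimed |C| lies below the Hamming bound.


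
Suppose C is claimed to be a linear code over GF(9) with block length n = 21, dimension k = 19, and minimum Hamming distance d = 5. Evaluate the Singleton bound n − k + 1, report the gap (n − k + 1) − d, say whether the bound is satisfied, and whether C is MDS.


Singleton RHS = n − k + 1 = 3, slack = -2, bound violated (no such code; not MDS).

Singleton bound: d ≤ n − k + 1.
Here n = 21, k = 19, so n − k + 1 = 3.
Given d = 5, check d ≤ 3: NO.
Slack = (n − k + 1) − d = -2.
The slack is negative: d = 5 exceeds n − k + 1 = 3 by 2, so the Singleton bound is violated and no linear [21, 19, 5]_9 code can exist. In particular it is not MDS (MDS requires d = n − k + 1 exactly).
Description: the claimed parameters are [21, 19, 5]_9; such a code would be impossible (violates the Singleton bound).


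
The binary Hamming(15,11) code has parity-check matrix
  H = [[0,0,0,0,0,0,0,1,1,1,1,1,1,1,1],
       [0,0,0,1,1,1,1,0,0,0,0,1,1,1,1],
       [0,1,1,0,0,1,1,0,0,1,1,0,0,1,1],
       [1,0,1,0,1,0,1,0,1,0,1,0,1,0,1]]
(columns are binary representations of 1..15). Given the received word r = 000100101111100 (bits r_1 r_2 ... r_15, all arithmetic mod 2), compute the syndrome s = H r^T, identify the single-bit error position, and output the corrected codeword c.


s = (1, 0, 1, 0)^T, error position = 10, corrected codeword c = 000100101011100

Compute s = H r^T mod 2 one row at a time:
  s_1 = 0 + 1 + 1 + 1 + 1 + 1 + 0 + 0 = 5 ≡ 1 (mod 2).
  s_2 = 1 + 0 + 0 + 1 + 1 + 1 + 0 + 0 = 4 ≡ 0 (mod 2).
  s_3 = 0 + 0 + 0 + 1 + 1 + 1 + 0 + 0 = 3 ≡ 1 (mod 2).
  s_4 = 0 + 0 + 0 + 1 + 1 + 1 + 1 + 0 = 4 ≡ 0 (mod 2).
s = (1, 0, 1, 0)^T — this equals column 10 of H (binary 1010), so error is at position 10.
Correct: flip bit 10 of r = 000100101111100 to get c = 000100101011100.


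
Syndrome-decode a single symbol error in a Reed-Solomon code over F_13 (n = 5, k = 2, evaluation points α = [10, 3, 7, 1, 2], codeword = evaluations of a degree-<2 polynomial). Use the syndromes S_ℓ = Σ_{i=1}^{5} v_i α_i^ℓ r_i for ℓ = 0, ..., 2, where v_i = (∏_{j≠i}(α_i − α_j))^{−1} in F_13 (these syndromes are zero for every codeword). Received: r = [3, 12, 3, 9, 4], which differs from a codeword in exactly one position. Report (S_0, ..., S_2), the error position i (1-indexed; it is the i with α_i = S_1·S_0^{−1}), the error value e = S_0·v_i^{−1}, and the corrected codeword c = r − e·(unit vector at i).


S = (6, 3, 8), error at position 3, error magnitude e = 11, c = [3, 12, 5, 9, 4].

Step 1: column multipliers v_i = (∏_{j≠i}(α_i − α_j))^{−1} mod 13.
  i = 1 (α = 10): (10−3)(10−7)(10−1)(10−2) = 7·3·9·8 = 1512 ≡ 4, so v_1 = 4^{−1} = 10 (mod 13).
  i = 2 (α = 3): (3−10)(3−7)(3−1)(3−2) = (−7)·(−4)·2·1 = 56 ≡ 4, so v_2 = 4^{−1} = 10 (mod 13).
  i = 3 (α = 7): (7−10)(7−3)(7−1)(7−2) = (−3)·4·6·5 = −360 ≡ 4, so v_3 = 4^{−1} = 10 (mod 13).
  i = 4 (α = 1): (1−10)(1−3)(1−7)(1−2) = (−9)·(−2)·(−6)·(−1) = 108 ≡ 4, so v_4 = 4^{−1} = 10 (mod 13).
  i = 5 (α = 2): (2−10)(2−3)(2−7)(2−1) = (−8)·(−1)·(−5)·1 = −40 ≡ 12, so v_5 = 12^{−1} = 12 (mod 13).
  v = [10, 10, 10, 10, 12].
Step 2: syndromes of r = [3, 12, 3, 9, 4] (all sums mod 13).
  S_0 = Σ v_i r_i = 10·3 + 10·12 + 10·3 + 10·9 + 12·4 = 318 ≡ 6.
  S_1 = Σ v_i α_i r_i = 10·10·3 + 10·3·12 + 10·7·3 + 10·1·9 + 12·2·4 = 1056 ≡ 3.
  α_i^2 mod 13 = [9, 9, 10, 1, 4].
  S_2 = Σ v_i α_i^2 r_i = 10·9·3 + 10·9·12 + 10·10·3 + 10·1·9 + 12·4·4 = 1932 ≡ 8.
  S = (6, 3, 8) ≠ 0, so r is not a codeword (an error is present).
Step 3: locate the error. For a single error e at position i, S_ℓ = v_i·e·α_i^ℓ, so α_err = S_1/S_0.
  S_0^{−1} = 6^{−1} = 11 (mod 13), so α_err = 3·11 = 33 ≡ 7 = α_3. Error position i = 3.
  Consistency check: S_2/S_1 = 8·9 = 72 ≡ 7 = α_err ✓ (single-error assumption holds).
Step 4: error magnitude e = S_0/v_3 = S_0·∏_{j≠3}(α_3 − α_j) = 6·4 = 24 ≡ 11 (mod 13).
Step 5: correct position 3: c_3 = r_3 − e = 3 − 11 ≡ 5 (mod 13). Hence c = [3, 12, 5, 9, 4].
  Check: interpolating c through the α_i gives m(x) = 1 + 8·x (degree < 2) with m(α_i) = c_i for every i, so c is indeed a codeword.


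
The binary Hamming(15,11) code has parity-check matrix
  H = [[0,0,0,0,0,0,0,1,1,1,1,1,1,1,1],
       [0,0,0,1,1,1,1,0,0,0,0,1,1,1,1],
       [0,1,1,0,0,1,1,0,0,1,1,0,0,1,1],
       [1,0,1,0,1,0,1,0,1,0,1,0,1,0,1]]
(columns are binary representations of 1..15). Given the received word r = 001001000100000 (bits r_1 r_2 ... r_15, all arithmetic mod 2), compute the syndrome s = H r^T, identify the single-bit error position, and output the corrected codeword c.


s = (1, 1, 1, 1)^T, error position = 15, corrected codeword c = 001001000100001

Compute s = H r^T mod 2 one row at a time:
  s_1 = 0 + 0 + 1 + 0 + 0 + 0 + 0 + 0 = 1 ≡ 1 (mod 2).
  s_2 = 0 + 0 + 1 + 0 + 0 + 0 + 0 + 0 = 1 ≡ 1 (mod 2).
  s_3 = 0 + 1 + 1 + 0 + 1 + 0 + 0 + 0 = 3 ≡ 1 (mod 2).
  s_4 = 0 + 1 + 0 + 0 + 0 + 0 + 0 + 0 = 1 ≡ 1 (mod 2).
s = (1, 1, 1, 1)^T — this equals column 15 of H (binary 1111), so error is at position 15.
Correct: flip bit 15 of r = 001001000100000 to get c = 001001000100001.


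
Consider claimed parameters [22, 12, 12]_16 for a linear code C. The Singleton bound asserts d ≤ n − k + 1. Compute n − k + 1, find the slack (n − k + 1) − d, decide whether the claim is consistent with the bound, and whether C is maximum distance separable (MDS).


Singleton RHS = n − k + 1 = 11, slack = -1, bound violated (no such code; not MDS).

Singleton bound: d ≤ n − k + 1.
Here n = 22, k = 12, so n − k + 1 = 11.
Given d = 12, check d ≤ 11: NO.
Slack = (n − k + 1) − d = -1.
The slack is negative: d = 12 exceeds n − k + 1 = 11 by 1, so the Singleton bound is violated and no linear [22, 12, 12]_16 code can exist. In particular it is not MDS (MDS requires d = n − k + 1 exactly).
Description: the claimed parameters are [22, 12, 12]_16; such a code would be impossible (violates the Singleton bound).


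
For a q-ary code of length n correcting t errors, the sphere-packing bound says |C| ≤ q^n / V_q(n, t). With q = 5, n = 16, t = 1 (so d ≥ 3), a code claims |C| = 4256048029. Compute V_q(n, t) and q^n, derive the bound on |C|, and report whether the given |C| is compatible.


V_q(n, t) = 65, q^n = 152587890625, Hamming bound = 2347506009, |C| = 4256048029 > bound (violated).

Step 1: Compute V_q(n, t) = Σ_{j=0}^1 C(n, j) (q−1)^j.
  j = 0: C(16,0)·(4)^0 = 1·1 = 1.
  j = 1: C(16,1)·(4)^1 = 16·4 = 64.
  V_q(n, t) = 1 + 64 = 65.
Step 2: q^n = 5^16 = 152587890625.
Step 3: Hamming bound ⌊q^n / V_q(n,t)⌋ = ⌊152587890625/65⌋ = 2347506009.
Step 4: Compare |C| = 4256048029 to 2347506009: violated.
The claimed |C| lies above the Hamming bound, so no 5-ary code of length 16 with d ≥ 3 can have 4256048029 codewords.


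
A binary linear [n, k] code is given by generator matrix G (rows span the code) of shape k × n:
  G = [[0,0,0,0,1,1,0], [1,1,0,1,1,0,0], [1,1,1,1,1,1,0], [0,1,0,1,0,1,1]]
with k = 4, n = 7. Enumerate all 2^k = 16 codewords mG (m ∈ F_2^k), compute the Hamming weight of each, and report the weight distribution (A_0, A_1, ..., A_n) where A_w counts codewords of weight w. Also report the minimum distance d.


Weight distribution: A_0 = 1, A_2 = 4, A_4 = 9, A_6 = 2. Minimum distance d = 2.

Enumerate all 2^4 = 16 messages m ∈ F_2^4.
For each, compute codeword c = mG in F_2^7, then tally its weight.
  m = 0000 → c = 0000000, weight = 0.
  m = 1000 → c = 0000110, weight = 2.
  m = 0100 → c = 1101100, weight = 4.
  m = 1100 → c = 1101010, weight = 4.
  m = 0010 → c = 1111110, weight = 6.
  m = 1010 → c = 1111000, weight = 4.
  m = 0110 → c = 0010010, weight = 2.
  m = 1110 → c = 0010100, weight = 2.
  m = 0001 → c = 0101011, weight = 4.
  m = 1001 → c = 0101101, weight = 4.
  m = 0101 → c = 1000111, weight = 4.
  m = 1101 → c = 1000001, weight = 2.
  m = 0011 → c = 1010101, weight = 4.
  m = 1011 → c = 1010011, weight = 4.
  m = 0111 → c = 0111001, weight = 4.
  m = 1111 → c = 0111111, weight = 6.
Tally weights:
  weight 0: 1 codewords.
  weight 2: 4 codewords.
  weight 4: 9 codewords.
  weight 6: 2 codewords.
Minimum distance d = smallest w > 0 with A_w > 0 = 2.
Sanity: Σ A_w = 16 = 2^4 = 16 ✓.


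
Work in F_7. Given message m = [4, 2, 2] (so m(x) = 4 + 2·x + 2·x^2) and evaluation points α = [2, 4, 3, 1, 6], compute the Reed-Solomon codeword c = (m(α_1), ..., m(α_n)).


c = [2, 2, 0, 1, 4]

Message polynomial: m(x) = 4 + 2·x + 2·x^2 (mod 7).
For each evaluation point α_i, compute m(α_i) mod 7:
  α_1 = 2: Horner steps 2 → 6 → 2, so m(2) = 2.
  α_2 = 4: Horner steps 2 → 3 → 2, so m(4) = 2.
  α_3 = 3: Horner steps 2 → 1 → 0, so m(3) = 0.
  α_4 = 1: Horner steps 2 → 4 → 1, so m(1) = 1.
  α_5 = 6: Horner steps 2 → 0 → 4, so m(6) = 4.
Codeword c = [2, 2, 0, 1, 4] ∈ F_7^5.


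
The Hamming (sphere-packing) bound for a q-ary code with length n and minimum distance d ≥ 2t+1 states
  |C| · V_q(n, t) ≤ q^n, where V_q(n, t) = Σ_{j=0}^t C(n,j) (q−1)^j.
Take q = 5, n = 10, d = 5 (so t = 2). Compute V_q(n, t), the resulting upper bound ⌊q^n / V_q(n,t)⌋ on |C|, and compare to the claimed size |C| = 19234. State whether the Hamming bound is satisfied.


V_q(n, t) = 761, q^n = 9765625, Hamming bound = 12832, |C| = 19234 > bound (violated).

Step 1: Compute V_q(n, t) = Σ_{j=0}^2 C(n, j) (q−1)^j.
  j = 0: C(10,0)·(4)^0 = 1·1 = 1.
  j = 1: C(10,1)·(4)^1 = 10·4 = 40.
  j = 2: C(10,2)·(4)^2 = 45·16 = 720.
  V_q(n, t) = 1 + 40 + 720 = 761.
Step 2: q^n = 5^10 = 9765625.
Step 3: Hamming bound ⌊q^n / V_q(n,t)⌋ = ⌊9765625/761⌋ = 12832.
Step 4: Compare |C| = 19234 to 12832: violated.
The claimed |C| lies above the Hamming bound, so no 5-ary code of length 10 with d ≥ 5 can have 19234 codewords.


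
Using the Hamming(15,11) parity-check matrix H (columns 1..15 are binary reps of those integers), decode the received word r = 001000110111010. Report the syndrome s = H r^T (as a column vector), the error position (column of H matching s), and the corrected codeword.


s = (1, 1, 1, 1)^T, error position = 15, corrected codeword c = 001000110111011

Compute s = H r^T mod 2 one row at a time:
  s_1 = 1 + 0 + 1 + 1 + 1 + 0 + 1 + 0 = 5 ≡ 1 (mod 2).
  s_2 = 0 + 0 + 0 + 1 + 1 + 0 + 1 + 0 = 3 ≡ 1 (mod 2).
  s_3 = 0 + 1 + 0 + 1 + 1 + 1 + 1 + 0 = 5 ≡ 1 (mod 2).
  s_4 = 0 + 1 + 0 + 1 + 0 + 1 + 0 + 0 = 3 ≡ 1 (mod 2).
s = (1, 1, 1, 1)^T — this equals column 15 of H (binary 1111), so error is at position 15.
Correct: flip bit 15 of r = 001000110111010 to get c = 001000110111011.


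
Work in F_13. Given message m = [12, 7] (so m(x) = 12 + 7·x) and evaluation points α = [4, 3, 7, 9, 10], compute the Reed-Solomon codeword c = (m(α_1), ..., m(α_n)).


c = [1, 7, 9, 10, 4]

Message polynomial: m(x) = 12 + 7·x (mod 13).
For each evaluation point α_i, compute m(α_i) mod 13:
  α_1 = 4: Horner steps 7 → 1, so m(4) = 1.
  α_2 = 3: Horner steps 7 → 7, so m(3) = 7.
  α_3 = 7: Horner steps 7 → 9, so m(7) = 9.
  α_4 = 9: Horner steps 7 → 10, so m(9) = 10.
  α_5 = 10: Horner steps 7 → 4, so m(10) = 4.
Codeword c = [1, 7, 9, 10, 4] ∈ F_13^5.


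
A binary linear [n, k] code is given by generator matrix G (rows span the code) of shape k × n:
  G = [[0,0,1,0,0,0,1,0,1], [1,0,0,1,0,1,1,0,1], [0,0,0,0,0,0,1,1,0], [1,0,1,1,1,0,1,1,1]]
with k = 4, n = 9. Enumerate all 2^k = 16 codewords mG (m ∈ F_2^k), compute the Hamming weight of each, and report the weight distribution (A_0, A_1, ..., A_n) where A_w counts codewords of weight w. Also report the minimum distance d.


Weight distribution: A_0 = 1, A_2 = 1, A_3 = 3, A_4 = 5, A_5 = 4, A_6 = 1, A_7 = 1. Minimum distance d = 2.

Enumerate all 2^4 = 16 messages m ∈ F_2^4.
For each, compute codeword c = mG in F_2^9, then tally its weight.
  m = 0000 → c = 000000000, weight = 0.
  m = 1000 → c = 001000101, weight = 3.
  m = 0100 → c = 100101101, weight = 5.
  m = 1100 → c = 101101000, weight = 4.
  m = 0010 → c = 000000110, weight = 2.
  m = 1010 → c = 001000011, weight = 3.
  m = 0110 → c = 100101011, weight = 5.
  m = 1110 → c = 101101110, weight = 6.
  m = 0001 → c = 101110111, weight = 7.
  m = 1001 → c = 100110010, weight = 4.
  m = 0101 → c = 001011010, weight = 4.
  m = 1101 → c = 000011111, weight = 5.
  m = 0011 → c = 101110001, weight = 5.
  m = 1011 → c = 100110100, weight = 4.
  m = 0111 → c = 001011100, weight = 4.
  m = 1111 → c = 000011001, weight = 3.
Tally weights:
  weight 0: 1 codewords.
  weight 2: 1 codewords.
  weight 3: 3 codewords.
  weight 4: 5 codewords.
  weight 5: 4 codewords.
  weight 6: 1 codewords.
  weight 7: 1 codewords.
Minimum distance d = smallest w > 0 with A_w > 0 = 2.
Sanity: Σ A_w = 16 = 2^4 = 16 ✓.
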